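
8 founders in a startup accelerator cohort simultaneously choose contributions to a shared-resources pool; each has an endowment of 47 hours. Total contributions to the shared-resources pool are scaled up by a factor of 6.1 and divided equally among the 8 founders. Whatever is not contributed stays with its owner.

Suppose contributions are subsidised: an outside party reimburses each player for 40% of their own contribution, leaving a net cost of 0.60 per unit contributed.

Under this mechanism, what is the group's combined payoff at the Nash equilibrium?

The effective private return per unit is now (6.1/8) / 0.60 = 1.2708 > 1, so every player's dominant strategy flips to full contribution.
At the Nash equilibrium everyone contributes 47. Group total payoff = 8 × (47 × 0.40 + 6.1 × 47) = 2444.00.

2444.00 hours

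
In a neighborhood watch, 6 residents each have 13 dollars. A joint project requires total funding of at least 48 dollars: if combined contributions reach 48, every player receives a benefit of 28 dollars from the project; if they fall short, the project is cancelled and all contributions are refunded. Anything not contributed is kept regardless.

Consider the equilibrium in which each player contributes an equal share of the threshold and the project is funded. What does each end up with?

33 dollars

Equal share of the threshold: 48/6 = 8.
At this profile no one gains by cutting their contribution: any cut drops the total below 48, the project is cancelled, contributions are refunded, and the deviator ends with 13, which is less than 13 − 8 + 28 = 33. Contributing more than 8 just wastes the excess. So contributing exactly 8 is a best response.
Each player's payoff: 13 − 8 + 28 = 33.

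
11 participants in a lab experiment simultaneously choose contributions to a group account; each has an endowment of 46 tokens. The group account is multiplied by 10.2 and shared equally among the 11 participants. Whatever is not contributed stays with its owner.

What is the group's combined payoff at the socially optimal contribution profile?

Each contributed unit returns 10.200 to the group as a whole (0.9273 to each of 11 players), which exceeds 1, so the social optimum is full contribution: group total = 10.200 × 506 = 5161.20.

5161.20 tokens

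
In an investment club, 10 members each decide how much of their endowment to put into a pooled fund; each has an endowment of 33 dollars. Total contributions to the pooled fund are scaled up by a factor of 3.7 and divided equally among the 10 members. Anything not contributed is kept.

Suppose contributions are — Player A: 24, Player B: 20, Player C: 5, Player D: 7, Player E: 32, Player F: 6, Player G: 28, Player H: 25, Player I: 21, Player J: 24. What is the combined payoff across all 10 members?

Total contributed: 24 + 20 + 5 + 7 + 32 + 6 + 28 + 25 + 21 + 24 = 192; total kept: 10 × 33 − 192 = 138.
The pooled fund pays out 3.7 × 192 = 710.40 in aggregate.
Group total = 138 + 710.40 = 848.40.

848.40 dollars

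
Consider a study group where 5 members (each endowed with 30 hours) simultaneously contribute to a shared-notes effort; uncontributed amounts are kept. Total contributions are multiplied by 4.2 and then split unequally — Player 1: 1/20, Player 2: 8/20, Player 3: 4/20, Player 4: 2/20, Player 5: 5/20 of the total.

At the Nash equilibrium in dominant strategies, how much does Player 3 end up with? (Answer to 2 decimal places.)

Each unit j contributes comes back to j as 4.2 × (j's share), so j prefers to contribute only if that share exceeds 1/4.2 = 0.2381; otherwise keeping the unit dominates.
Player 2 and Player 5 are above the threshold, contributing 30 each; the remaining 3 contribute 0. Total contributed: 60.
Player 3 keeps 30 and receives 4.2 × 60 × 4/20 = 50.40 from the shared-notes effort, for a payoff of 80.40.

80.40 hours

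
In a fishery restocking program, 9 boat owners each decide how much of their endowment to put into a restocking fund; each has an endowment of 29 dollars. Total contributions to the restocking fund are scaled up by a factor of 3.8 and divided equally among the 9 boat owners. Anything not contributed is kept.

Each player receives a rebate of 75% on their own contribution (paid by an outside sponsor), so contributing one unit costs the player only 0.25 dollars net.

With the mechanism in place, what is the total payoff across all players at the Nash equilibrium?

1187.55 dollars

The effective private return per unit is now (3.8/9) / 0.25 = 1.6889 > 1, so every player's dominant strategy flips to full contribution.
At the Nash equilibrium everyone contributes 29. Group total payoff = 9 × (29 × 0.75 + 3.8 × 29) = 1187.55.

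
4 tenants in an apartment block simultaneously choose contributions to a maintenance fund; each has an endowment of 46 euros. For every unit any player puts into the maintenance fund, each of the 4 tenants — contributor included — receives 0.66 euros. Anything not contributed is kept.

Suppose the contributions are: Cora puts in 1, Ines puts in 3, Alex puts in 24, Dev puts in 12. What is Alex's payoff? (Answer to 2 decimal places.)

48.40 euros

Total contributed: 1 + 3 + 24 + 12 = 40.
Each receives 0.66 × 40 = 26.40 from the maintenance fund.
Alex keeps 46 − 24 = 22, so Alex's payoff is 22 + 26.40 = 48.40.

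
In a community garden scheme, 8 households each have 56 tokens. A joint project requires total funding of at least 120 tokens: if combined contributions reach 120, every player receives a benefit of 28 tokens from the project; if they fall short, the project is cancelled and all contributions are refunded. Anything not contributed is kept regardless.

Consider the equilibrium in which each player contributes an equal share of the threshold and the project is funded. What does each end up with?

Equal share of the threshold: 120/8 = 15.
At this profile no one gains by cutting their contribution: any cut drops the total below 120, the project is cancelled, contributions are refunded, and the deviator ends with 56, which is less than 56 − 15 + 28 = 69. Contributing more than 15 just wastes the excess. So contributing exactly 15 is a best response.
Each player's payoff: 56 − 15 + 28 = 69.

69 tokens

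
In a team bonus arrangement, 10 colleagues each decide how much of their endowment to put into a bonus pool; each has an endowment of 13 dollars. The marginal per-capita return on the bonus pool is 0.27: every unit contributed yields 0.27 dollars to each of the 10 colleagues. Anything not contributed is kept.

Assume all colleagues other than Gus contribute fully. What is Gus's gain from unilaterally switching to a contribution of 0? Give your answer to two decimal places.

9.49 dollars

Switching from a contribution of 13 to 0 lets Gus keep an extra 13 dollars, but lowers the bonus pool by 13, which costs Gus their own share of that drop: 0.27 × 13 = 3.51.
Net gain = 13 − 3.51 = 9.49. The private return per contributed unit (0.27) is below 1, so free-riding is indeed the best response regardless of what the others do.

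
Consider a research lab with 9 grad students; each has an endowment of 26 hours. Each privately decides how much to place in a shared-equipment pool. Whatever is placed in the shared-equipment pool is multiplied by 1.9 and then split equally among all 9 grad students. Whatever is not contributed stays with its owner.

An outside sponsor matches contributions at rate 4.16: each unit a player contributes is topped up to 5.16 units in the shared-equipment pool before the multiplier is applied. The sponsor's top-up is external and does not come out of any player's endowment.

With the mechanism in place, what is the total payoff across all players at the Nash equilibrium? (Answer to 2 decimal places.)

2294.14 hours

With the mechanism, a contributed unit returns 1.9 × 5.16 / 9 = 1.0893 per unit of net cost to the contributor — now above 1 — so contributing fully is weakly dominant for every player.
So the Nash equilibrium is full contribution by all 9; the group earns 1.9 × 5.16 × 234 = 2294.14.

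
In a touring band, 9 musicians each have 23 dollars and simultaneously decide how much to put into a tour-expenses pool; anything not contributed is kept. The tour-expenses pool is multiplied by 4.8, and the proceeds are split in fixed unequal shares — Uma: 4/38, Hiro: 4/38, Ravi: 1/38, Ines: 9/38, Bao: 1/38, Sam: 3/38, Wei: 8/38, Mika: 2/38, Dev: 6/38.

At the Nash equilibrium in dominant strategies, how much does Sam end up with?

40.43 dollars

Player j's private return per contributed unit is 4.8 × (j's share). Contributing is weakly dominant for j when that share is at least 1/4.8 = 0.2083, and contributing 0 is dominant otherwise.
The shares above 0.2083 belong to Ines and Wei, contributing 23 each; the remaining 7 contribute 0. Total contributed: 46.
Sam keeps 23 and receives 4.8 × 46 × 3/38 = 17.43 from the tour-expenses pool, for a payoff of 40.43.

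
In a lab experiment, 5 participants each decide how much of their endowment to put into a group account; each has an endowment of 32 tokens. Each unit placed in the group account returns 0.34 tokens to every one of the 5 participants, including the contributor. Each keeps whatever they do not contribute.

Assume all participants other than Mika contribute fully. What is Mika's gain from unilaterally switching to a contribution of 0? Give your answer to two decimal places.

Switching from a contribution of 32 to 0 lets Mika keep an extra 32 tokens, but lowers the group account by 32, which costs Mika their own share of that drop: 0.34 × 32 = 10.88.
Net gain = 32 − 10.88 = 21.12. The private return per contributed unit (0.34) is below 1, so free-riding is indeed the best response regardless of what the others do.

21.12 tokens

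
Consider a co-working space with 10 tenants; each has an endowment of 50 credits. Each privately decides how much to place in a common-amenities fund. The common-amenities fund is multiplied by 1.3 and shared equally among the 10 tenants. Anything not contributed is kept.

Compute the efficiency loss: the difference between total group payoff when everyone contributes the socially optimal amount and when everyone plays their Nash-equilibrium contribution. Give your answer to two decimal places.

Each contributed unit returns 1.3/10 = 0.1300 to its contributor — below 1 — so contributing 0 is dominant for every player. At the Nash equilibrium everyone keeps their 50, and the group total is 10 × 50 = 500.
Each contributed unit returns 1.300 to the group as a whole (0.1300 to each of 10 players), which exceeds 1, so the social optimum is full contribution: group total = 1.300 × 500 = 650.00.
Efficiency loss = 650.00 − 500 = 150.00.

150.00 credits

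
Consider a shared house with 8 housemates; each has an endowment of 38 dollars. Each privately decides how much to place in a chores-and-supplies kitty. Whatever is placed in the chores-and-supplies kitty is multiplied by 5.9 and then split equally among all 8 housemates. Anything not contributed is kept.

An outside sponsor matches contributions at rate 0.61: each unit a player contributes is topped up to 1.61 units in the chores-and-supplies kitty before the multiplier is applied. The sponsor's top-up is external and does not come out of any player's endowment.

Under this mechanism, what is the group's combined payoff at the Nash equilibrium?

Under the mechanism each unit contributed yields 5.9 × 1.61 / 8 = 1.1874 back to its contributor per unit of net cost, which exceeds 1, making full contribution the dominant choice for everyone.
At the Nash equilibrium everyone contributes 38. Group total payoff = 5.9 × 1.61 × 304 = 2887.70.

2887.70 dollars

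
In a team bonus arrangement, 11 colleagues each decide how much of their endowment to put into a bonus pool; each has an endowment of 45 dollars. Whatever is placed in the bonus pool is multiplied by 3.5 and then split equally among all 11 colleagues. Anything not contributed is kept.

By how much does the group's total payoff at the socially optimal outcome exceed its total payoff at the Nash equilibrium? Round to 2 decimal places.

1237.50 dollars

Each contributed unit returns 3.5/11 = 0.3182 to its contributor — below 1 — so contributing 0 is dominant for every player. At the Nash equilibrium everyone keeps their 45, and the group total is 11 × 45 = 495.
Each contributed unit returns 3.500 to the group as a whole (0.3182 to each of 11 players), which exceeds 1, so the social optimum is full contribution: group total = 3.500 × 495 = 1732.50.
Efficiency loss = 1732.50 − 495 = 1237.50.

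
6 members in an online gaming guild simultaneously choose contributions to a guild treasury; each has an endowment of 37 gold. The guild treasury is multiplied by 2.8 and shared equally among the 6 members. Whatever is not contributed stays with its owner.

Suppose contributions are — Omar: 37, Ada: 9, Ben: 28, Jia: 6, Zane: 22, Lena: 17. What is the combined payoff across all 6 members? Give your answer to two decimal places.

436.20 gold

Total contributed: 37 + 9 + 28 + 6 + 22 + 17 = 119; total kept: 6 × 37 − 119 = 103.
The guild treasury pays out 2.8 × 119 = 333.20 in aggregate.
Group total = 103 + 333.20 = 436.20.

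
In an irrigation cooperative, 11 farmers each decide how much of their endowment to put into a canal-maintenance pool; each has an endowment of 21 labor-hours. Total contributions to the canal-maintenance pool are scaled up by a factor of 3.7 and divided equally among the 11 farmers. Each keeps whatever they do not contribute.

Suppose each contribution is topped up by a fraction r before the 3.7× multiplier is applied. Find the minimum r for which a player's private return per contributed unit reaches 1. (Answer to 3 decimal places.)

1.973

With matching at rate r, one contributed unit becomes (1 + r) in the canal-maintenance pool and returns 3.7 × (1 + r) / 11 to the contributor.
Setting this equal to 1: 1 + r = 11/3.7 = 2.9730.
So the minimum matching rate is r = 2.9730 − 1 = 1.973.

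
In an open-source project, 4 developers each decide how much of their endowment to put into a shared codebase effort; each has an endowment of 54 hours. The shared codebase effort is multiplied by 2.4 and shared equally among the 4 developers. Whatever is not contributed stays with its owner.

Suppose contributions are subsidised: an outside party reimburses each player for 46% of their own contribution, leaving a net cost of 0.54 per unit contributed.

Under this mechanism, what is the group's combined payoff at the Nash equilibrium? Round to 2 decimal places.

The effective private return per unit is now (2.4/4) / 0.54 = 1.1111 > 1, so every player's dominant strategy flips to full contribution.
At the Nash equilibrium everyone contributes 54. Group total payoff = 4 × (54 × 0.46 + 2.4 × 54) = 617.76.

617.76 hours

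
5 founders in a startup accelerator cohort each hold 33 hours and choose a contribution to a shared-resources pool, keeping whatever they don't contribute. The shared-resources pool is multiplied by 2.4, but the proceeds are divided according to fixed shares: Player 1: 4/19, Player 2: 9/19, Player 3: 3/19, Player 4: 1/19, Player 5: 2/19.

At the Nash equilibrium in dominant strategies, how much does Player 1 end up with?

49.67 hours

For player j, contributing a unit is worthwhile iff 2.4 × (j's share) ≥ 1, i.e. iff j's share is at least 0.4167.
Player 2 alone (share 9/19) is above the threshold, contributing 33; the remaining 4 contribute 0. Total contributed: 33.
Player 1 keeps 33 and receives 2.4 × 33 × 4/19 = 16.67 from the shared-resources pool, for a payoff of 49.67.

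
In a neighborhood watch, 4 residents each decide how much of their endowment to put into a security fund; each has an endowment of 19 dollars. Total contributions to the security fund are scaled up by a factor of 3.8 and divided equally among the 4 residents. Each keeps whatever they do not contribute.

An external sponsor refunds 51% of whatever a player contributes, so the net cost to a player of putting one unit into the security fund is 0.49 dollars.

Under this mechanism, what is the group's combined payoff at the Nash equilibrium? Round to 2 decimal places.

The effective private return per unit is now (3.8/4) / 0.49 = 1.9388 > 1, so every player's dominant strategy flips to full contribution.
So the Nash equilibrium is full contribution by all 4; the group earns 4 × (19 × 0.51 + 3.8 × 19) = 327.56.

327.56 dollars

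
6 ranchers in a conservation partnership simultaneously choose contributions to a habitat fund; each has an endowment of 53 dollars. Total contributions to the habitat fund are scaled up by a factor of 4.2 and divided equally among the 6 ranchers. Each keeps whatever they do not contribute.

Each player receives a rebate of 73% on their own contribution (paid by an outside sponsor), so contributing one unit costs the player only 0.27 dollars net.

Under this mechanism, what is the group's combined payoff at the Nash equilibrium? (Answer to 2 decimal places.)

1567.74 dollars

With the mechanism, a contributed unit returns (4.2/6) / 0.27 = 2.5926 per unit of net cost to the contributor — now above 1 — so contributing fully is weakly dominant for every player.
At the Nash equilibrium everyone contributes 53. Group total payoff = 6 × (53 × 0.73 + 4.2 × 53) = 1567.74.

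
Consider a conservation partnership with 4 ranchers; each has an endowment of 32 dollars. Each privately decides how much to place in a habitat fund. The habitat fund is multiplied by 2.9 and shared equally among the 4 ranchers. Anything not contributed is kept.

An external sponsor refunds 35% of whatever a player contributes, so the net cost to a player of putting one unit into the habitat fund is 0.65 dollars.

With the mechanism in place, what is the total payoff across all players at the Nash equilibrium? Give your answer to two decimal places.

With the mechanism, a contributed unit returns (2.9/4) / 0.65 = 1.1154 per unit of net cost to the contributor — now above 1 — so contributing fully is weakly dominant for every player.
So the Nash equilibrium is full contribution by all 4; the group earns 4 × (32 × 0.35 + 2.9 × 32) = 416.00.

416.00 dollars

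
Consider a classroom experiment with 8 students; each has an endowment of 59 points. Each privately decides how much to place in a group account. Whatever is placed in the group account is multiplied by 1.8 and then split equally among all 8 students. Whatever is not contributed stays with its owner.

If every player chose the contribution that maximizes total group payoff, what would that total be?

849.60 points

Each contributed unit returns 1.800 to the group as a whole (0.2250 to each of 8 players), which exceeds 1, so the social optimum is full contribution: group total = 1.800 × 472 = 849.60.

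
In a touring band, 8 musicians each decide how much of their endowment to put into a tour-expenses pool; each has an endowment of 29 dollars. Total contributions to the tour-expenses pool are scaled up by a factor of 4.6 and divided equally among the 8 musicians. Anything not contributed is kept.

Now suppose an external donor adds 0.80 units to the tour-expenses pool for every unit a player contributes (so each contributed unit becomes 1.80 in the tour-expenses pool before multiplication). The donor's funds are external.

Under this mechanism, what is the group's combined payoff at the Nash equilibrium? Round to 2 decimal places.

1920.96 dollars

The effective private return per unit is now 4.6 × 1.80 / 8 = 1.0350 > 1, so every player's dominant strategy flips to full contribution.
So the Nash equilibrium is full contribution by all 8; the group earns 4.6 × 1.80 × 232 = 1920.96.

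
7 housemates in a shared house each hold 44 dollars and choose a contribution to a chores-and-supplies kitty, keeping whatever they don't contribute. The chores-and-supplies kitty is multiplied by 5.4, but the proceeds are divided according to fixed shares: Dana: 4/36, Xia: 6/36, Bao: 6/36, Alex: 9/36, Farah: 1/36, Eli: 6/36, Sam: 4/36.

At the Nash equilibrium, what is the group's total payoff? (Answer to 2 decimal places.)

501.60 dollars

Player j's private return per contributed unit is 5.4 × (j's share). Contributing is weakly dominant for j when that share is at least 1/5.4 = 0.1852, and contributing 0 is dominant otherwise.
Alex alone (share 9/36) is above the threshold, contributing 44; the remaining 6 contribute 0. Total contributed: 44.
The chores-and-supplies kitty pays out 5.4 × 44 = 237.60 in total (split across the unequal shares, but the aggregate is all that matters for the group sum).
The 6 free-riders keep 44 each, adding 264. Group total = 264 + 237.60 = 501.60.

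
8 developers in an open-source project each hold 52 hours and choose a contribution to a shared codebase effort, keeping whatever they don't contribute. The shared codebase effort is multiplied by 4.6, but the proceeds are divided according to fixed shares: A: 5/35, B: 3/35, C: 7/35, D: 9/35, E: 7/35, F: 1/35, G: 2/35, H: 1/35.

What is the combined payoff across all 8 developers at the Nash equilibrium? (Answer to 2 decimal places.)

603.20 hours

Player j's private return per contributed unit is 4.6 × (j's share). Contributing is weakly dominant for j when that share is at least 1/4.6 = 0.2174, and contributing 0 is dominant otherwise.
The only share above 0.2174 is D's 9/35, contributing 52; the remaining 7 contribute 0. Total contributed: 52.
The shared codebase effort pays out 4.6 × 52 = 239.20 in total (split across the unequal shares, but the aggregate is all that matters for the group sum).
The 7 free-riders keep 52 each, adding 364. Group total = 364 + 239.20 = 603.20.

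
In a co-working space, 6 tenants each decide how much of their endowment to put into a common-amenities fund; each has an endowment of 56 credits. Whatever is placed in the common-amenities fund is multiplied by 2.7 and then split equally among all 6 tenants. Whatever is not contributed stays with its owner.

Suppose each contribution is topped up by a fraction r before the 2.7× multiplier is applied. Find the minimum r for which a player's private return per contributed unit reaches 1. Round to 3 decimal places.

With matching at rate r, one contributed unit becomes (1 + r) in the common-amenities fund and returns 2.7 × (1 + r) / 6 to the contributor.
Setting this equal to 1: 1 + r = 6/2.7 = 2.2222.
So the minimum matching rate is r = 2.2222 − 1 = 1.222.

1.222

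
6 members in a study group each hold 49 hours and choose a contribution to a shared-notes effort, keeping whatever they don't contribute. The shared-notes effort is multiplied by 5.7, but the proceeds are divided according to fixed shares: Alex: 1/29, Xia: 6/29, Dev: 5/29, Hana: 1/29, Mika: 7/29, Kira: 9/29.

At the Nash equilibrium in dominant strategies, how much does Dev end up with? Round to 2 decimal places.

193.47 hours

For player j, contributing a unit is worthwhile iff 5.7 × (j's share) ≥ 1, i.e. iff j's share is at least 0.1754.
The shares above 0.1754 belong to Xia, Mika and Kira, contributing 49 each; the remaining 3 contribute 0. Total contributed: 147.
Dev keeps 49 and receives 5.7 × 147 × 5/29 = 144.47 from the shared-notes effort, for a payoff of 193.47.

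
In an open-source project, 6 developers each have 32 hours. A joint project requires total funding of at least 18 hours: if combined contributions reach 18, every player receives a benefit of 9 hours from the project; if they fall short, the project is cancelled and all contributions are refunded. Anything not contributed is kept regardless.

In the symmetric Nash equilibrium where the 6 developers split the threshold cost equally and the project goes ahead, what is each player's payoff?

Equal share of the threshold: 18/6 = 3.
At this profile no one gains by cutting their contribution: any cut drops the total below 18, the project is cancelled, contributions are refunded, and the deviator ends with 32, which is less than 32 − 3 + 9 = 38. Contributing more than 3 just wastes the excess. So contributing exactly 3 is a best response.
Each player's payoff: 32 − 3 + 9 = 38.

38 hours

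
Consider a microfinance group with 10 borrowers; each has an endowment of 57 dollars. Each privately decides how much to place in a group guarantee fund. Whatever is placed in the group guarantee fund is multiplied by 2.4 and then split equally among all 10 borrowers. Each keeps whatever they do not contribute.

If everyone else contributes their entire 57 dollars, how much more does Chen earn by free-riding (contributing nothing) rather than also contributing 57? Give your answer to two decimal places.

43.32 dollars

Switching from a contribution of 57 to 0 lets Chen keep an extra 57 dollars, but lowers the group guarantee fund by 57, which costs Chen their own share of that drop: 2.4/10 × 57 = 13.68.
Net gain = 57 − 13.68 = 43.32. The private return per contributed unit (0.2400) is below 1, so free-riding is indeed the best response regardless of what the others do.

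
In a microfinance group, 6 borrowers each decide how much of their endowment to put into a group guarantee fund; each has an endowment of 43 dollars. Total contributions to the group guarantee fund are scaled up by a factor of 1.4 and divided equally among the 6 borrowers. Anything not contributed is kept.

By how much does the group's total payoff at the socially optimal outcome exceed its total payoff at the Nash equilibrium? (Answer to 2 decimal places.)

103.20 dollars

Each contributed unit returns 1.4/6 = 0.2333 to its contributor — below 1 — so contributing 0 is dominant for every player. At the Nash equilibrium everyone keeps their 43, and the group total is 6 × 43 = 258.
Each contributed unit returns 1.400 to the group as a whole (0.2333 to each of 6 players), which exceeds 1, so the social optimum is full contribution: group total = 1.400 × 258 = 361.20.
Efficiency loss = 361.20 − 258 = 103.20.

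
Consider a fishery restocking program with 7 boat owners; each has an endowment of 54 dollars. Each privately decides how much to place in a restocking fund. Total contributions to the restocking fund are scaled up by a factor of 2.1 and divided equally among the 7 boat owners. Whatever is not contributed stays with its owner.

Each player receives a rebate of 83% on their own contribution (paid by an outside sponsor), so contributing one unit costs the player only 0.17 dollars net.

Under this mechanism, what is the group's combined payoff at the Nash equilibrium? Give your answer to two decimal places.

1107.54 dollars

Under the mechanism each unit contributed yields (2.1/7) / 0.17 = 1.7647 back to its contributor per unit of net cost, which exceeds 1, making full contribution the dominant choice for everyone.
So the Nash equilibrium is full contribution by all 7; the group earns 7 × (54 × 0.83 + 2.1 × 54) = 1107.54.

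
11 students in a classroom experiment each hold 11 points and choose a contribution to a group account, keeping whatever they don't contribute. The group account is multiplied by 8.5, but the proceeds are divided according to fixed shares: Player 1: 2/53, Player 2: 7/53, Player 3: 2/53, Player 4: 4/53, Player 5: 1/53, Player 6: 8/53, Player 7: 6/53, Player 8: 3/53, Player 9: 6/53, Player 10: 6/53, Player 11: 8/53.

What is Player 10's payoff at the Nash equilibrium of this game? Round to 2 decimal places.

For player j, contributing a unit is worthwhile iff 8.5 × (j's share) ≥ 1, i.e. iff j's share is at least 0.1176.
The shares above 0.1176 belong to Player 2, Player 6 and Player 11, contributing 11 each; the remaining 8 contribute 0. Total contributed: 33.
Player 10 keeps 11 and receives 8.5 × 33 × 6/53 = 31.75 from the group account, for a payoff of 42.75.

42.75 points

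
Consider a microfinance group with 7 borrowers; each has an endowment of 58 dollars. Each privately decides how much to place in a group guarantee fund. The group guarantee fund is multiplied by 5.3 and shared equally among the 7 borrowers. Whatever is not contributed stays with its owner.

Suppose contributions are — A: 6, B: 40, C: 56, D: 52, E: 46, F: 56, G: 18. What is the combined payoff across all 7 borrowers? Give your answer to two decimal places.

Total contributed: 6 + 40 + 56 + 52 + 46 + 56 + 18 = 274; total kept: 7 × 58 − 274 = 132.
The group guarantee fund pays out 5.3 × 274 = 1452.20 in aggregate.
Group total = 132 + 1452.20 = 1584.20.

1584.20 dollars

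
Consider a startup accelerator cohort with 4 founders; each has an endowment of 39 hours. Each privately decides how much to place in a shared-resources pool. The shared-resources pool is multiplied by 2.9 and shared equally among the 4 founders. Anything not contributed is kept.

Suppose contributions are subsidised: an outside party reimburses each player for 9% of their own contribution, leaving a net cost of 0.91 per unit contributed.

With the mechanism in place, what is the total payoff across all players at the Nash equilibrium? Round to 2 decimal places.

The effective private return is (2.9/4) / 0.91 = 0.7967, which is still under 1, so the mechanism doesn't change anyone's dominant strategy: zero contribution.
Everyone keeps their endowment and the group total is 4 × 39 = 156.

156.00 hours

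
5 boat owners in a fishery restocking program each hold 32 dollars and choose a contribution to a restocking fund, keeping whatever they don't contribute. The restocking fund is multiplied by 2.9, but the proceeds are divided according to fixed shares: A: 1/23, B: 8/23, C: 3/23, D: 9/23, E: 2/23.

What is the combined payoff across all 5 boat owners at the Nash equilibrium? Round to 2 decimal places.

A player with share s gets back 2.9·s per unit contributed, so full contribution is dominant for anyone with s > 1/2.9 = 0.3448 and zero contribution is dominant for anyone below.
The shares above 0.3448 belong to B and D, contributing 32 each; the remaining 3 contribute 0. Total contributed: 64.
The restocking fund pays out 2.9 × 64 = 185.60 in total (split across the unequal shares, but the aggregate is all that matters for the group sum).
The 3 free-riders keep 32 each, adding 96. Group total = 96 + 185.60 = 281.60.

281.60 dollars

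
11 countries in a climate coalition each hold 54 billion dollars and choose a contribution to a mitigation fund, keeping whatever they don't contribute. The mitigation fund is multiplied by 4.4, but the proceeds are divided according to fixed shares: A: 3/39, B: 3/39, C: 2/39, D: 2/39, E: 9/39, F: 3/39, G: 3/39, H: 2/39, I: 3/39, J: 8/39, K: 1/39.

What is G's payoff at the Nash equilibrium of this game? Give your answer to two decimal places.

72.28 billion dollars

For player j, contributing a unit is worthwhile iff 4.4 × (j's share) ≥ 1, i.e. iff j's share is at least 0.2273.
Only E (9/39) clears that bar, contributing 54; the remaining 10 contribute 0. Total contributed: 54.
G keeps 54 and receives 4.4 × 54 × 3/39 = 18.28 from the mitigation fund, for a payoff of 72.28.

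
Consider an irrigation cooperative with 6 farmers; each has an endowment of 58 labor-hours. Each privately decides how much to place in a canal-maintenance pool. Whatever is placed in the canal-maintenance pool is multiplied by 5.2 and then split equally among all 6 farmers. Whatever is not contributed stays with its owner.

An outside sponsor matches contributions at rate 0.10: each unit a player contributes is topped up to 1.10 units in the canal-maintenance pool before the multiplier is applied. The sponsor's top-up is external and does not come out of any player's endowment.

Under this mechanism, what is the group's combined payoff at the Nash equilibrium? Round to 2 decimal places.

348.00 labor-hours

The effective private return is 5.2 × 1.10 / 6 = 0.9533, which is still under 1, so the mechanism doesn't change anyone's dominant strategy: zero contribution.
Everyone keeps their endowment and the group total is 6 × 58 = 348.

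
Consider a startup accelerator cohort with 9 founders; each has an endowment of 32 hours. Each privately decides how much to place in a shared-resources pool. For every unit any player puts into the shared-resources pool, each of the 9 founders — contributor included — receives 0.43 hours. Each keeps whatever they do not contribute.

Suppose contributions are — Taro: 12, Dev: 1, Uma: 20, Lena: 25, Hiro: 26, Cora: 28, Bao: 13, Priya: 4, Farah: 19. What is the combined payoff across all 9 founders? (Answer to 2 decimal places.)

Total contributed: 12 + 1 + 20 + 25 + 26 + 28 + 13 + 4 + 19 = 148; total kept: 9 × 32 − 148 = 140.
The shared-resources pool pays out 0.43 × 9 × 148 = 572.76 in aggregate.
Group total = 140 + 572.76 = 712.76.

712.76 hours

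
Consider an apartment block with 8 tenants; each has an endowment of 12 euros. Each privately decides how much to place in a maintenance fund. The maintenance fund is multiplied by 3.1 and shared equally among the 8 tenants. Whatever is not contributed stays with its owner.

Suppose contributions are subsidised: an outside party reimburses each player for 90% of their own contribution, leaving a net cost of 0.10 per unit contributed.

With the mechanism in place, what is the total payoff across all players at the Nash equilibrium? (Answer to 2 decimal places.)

384.00 euros

The effective private return per unit is now (3.1/8) / 0.10 = 3.8750 > 1, so every player's dominant strategy flips to full contribution.
At the Nash equilibrium everyone contributes 12. Group total payoff = 8 × (12 × 0.90 + 3.1 × 12) = 384.00.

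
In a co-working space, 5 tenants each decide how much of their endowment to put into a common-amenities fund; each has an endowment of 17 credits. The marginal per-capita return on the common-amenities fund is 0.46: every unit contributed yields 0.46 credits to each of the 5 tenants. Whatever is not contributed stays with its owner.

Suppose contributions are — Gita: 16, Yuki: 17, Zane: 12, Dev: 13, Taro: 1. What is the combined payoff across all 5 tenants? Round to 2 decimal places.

Total contributed: 16 + 17 + 12 + 13 + 1 = 59; total kept: 5 × 17 − 59 = 26.
The common-amenities fund pays out 0.46 × 5 × 59 = 135.70 in aggregate.
Group total = 26 + 135.70 = 161.70.

161.70 credits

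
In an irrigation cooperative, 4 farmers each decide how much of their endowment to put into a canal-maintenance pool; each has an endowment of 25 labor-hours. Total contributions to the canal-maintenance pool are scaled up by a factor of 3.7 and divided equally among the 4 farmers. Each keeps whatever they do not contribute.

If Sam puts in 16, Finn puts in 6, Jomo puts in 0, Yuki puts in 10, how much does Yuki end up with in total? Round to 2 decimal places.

Total contributed: 16 + 6 + 0 + 10 = 32.
Each receives 3.7 × 32 / 4 = 29.60 from the canal-maintenance pool.
Yuki keeps 25 − 10 = 15, so Yuki's payoff is 15 + 29.60 = 44.60.

44.60 labor-hours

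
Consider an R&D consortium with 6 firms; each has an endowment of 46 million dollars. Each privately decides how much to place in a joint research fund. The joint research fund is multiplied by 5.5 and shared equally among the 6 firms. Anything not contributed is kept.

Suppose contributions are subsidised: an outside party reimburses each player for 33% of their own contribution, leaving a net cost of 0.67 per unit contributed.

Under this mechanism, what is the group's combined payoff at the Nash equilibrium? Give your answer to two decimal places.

1609.08 million dollars

The effective private return per unit is now (5.5/6) / 0.67 = 1.3682 > 1, so every player's dominant strategy flips to full contribution.
At the Nash equilibrium everyone contributes 46. Group total payoff = 6 × (46 × 0.33 + 5.5 × 46) = 1609.08.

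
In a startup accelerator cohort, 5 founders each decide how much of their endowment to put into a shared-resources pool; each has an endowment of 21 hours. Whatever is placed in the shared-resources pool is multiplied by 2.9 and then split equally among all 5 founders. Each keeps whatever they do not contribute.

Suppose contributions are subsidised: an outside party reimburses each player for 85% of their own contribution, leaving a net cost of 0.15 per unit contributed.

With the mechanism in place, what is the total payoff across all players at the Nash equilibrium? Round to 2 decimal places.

393.75 hours

Under the mechanism each unit contributed yields (2.9/5) / 0.15 = 3.8667 back to its contributor per unit of net cost, which exceeds 1, making full contribution the dominant choice for everyone.
So the Nash equilibrium is full contribution by all 5; the group earns 5 × (21 × 0.85 + 2.9 × 21) = 393.75.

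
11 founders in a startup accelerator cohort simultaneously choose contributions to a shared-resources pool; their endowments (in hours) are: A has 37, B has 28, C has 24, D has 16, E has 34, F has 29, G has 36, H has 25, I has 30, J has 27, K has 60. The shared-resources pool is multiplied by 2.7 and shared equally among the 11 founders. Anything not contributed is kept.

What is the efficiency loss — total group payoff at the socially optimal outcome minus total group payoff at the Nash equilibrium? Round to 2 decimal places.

588.20 hours

The private return per contributed unit is 2.7/11 = 0.2455 < 1 for every player regardless of endowment, so the Nash equilibrium is zero contribution and the group total is Σ E_j = 37 + 28 + 24 + 16 + 34 + 29 + 36 + 25 + 30 + 27 + 60 = 346.
Each contributed unit returns 2.700 to the group, so the social optimum is full contribution by everyone: group total = 2.700 × 346 = 934.20.
Efficiency loss = (2.700 − 1) × 346 = 588.20.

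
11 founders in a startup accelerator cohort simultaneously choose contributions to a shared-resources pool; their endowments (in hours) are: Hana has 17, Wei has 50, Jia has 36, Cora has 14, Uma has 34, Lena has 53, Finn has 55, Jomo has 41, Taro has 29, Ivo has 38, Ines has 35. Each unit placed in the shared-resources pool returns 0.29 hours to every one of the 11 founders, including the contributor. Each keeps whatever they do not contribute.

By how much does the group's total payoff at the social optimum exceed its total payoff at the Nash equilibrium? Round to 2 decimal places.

880.38 hours

The private return per contributed unit is 0.29 < 1 for everyone, so the Nash equilibrium is zero contribution and the group total is Σ E_j = 17 + 50 + 36 + 14 + 34 + 53 + 55 + 41 + 29 + 38 + 35 = 402.
Each contributed unit returns 3.190 to the group, so the social optimum is full contribution by everyone: group total = 3.190 × 402 = 1282.38.
Efficiency loss = (3.190 − 1) × 402 = 880.38.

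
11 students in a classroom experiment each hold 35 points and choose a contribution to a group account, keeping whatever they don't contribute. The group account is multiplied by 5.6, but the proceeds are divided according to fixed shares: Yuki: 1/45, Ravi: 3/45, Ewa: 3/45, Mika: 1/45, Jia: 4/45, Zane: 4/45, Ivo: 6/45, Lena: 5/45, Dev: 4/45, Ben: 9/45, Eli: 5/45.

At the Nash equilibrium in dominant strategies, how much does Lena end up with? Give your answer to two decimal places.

Player j's private return per contributed unit is 5.6 × (j's share). Contributing is weakly dominant for j when that share is at least 1/5.6 = 0.1786, and contributing 0 is dominant otherwise.
Ben alone (share 9/45) is above the threshold, contributing 35; the remaining 10 contribute 0. Total contributed: 35.
Lena keeps 35 and receives 5.6 × 35 × 5/45 = 21.78 from the group account, for a payoff of 56.78.

56.78 points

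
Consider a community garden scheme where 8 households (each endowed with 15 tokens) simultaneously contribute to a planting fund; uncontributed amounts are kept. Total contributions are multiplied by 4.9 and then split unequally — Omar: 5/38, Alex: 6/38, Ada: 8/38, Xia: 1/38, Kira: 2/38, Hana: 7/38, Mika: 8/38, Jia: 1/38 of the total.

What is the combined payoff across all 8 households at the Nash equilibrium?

237.00 tokens

Player j's private return per contributed unit is 4.9 × (j's share). Contributing is weakly dominant for j when that share is at least 1/4.9 = 0.2041, and contributing 0 is dominant otherwise.
The shares above 0.2041 belong to Ada and Mika, contributing 15 each; the remaining 6 contribute 0. Total contributed: 30.
The planting fund pays out 4.9 × 30 = 147.00 in total (split across the unequal shares, but the aggregate is all that matters for the group sum).
The 6 free-riders keep 15 each, adding 90. Group total = 90 + 147.00 = 237.00.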